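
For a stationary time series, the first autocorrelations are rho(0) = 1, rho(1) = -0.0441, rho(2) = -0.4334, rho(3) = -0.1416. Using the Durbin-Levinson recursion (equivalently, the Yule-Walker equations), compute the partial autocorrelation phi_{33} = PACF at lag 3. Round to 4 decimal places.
\phi_{33} = -0.2330

The PACF at lag k is phi_{kk}, the last component of the solution
to the Yule-Walker system G_k phi = r_k where
  (G_k)_{ij} = rho(|i - j|), (r_k)_i = rho(i), i,j = 1..k.
Equivalently, Durbin-Levinson gives phi_{kk} iteratively:
  phi_{11} = rho(1)
  phi_{kk} = [rho(k) - sum_{j=1..k-1} phi_{k-1,j} rho(k-j)]
            / [1 - sum_{j=1..k-1} phi_{k-1,j} rho(j)],
  phi_{k,j} = phi_{k-1,j} - phi_{kk} phi_{k-1,k-j},  j = 1..k-1.
Step k = 1:
  phi_11 = rho(1) = -0.0441.
Step k = 2:
  phi_22 = [rho(2) - phi_11 rho(1)] / [1 - phi_11 rho(1)] = [-0.4334 - (-0.0441)(-0.0441)] / [1 - (-0.0441)(-0.0441)]
         = -0.43534481 / 0.99805519 = -0.436193.
  Update: phi_21 = phi_11 - phi_22 phi_11 = -0.0441 - (-0.436193)(-0.0441) = -0.063336.
Step k = 3:
  phi_33 = [rho(3) - phi_21 rho(2) - phi_22 rho(1)] / [1 - phi_21 rho(1) - phi_22 rho(2)]
    numerator   = -0.1416 - (-0.063336)(-0.4334) - (-0.436193)(-0.0441) = -0.18828599
    denominator = 1 - (-0.063336)(-0.0441) - (-0.436193)(-0.4334) = 0.80816078
  phi_33 = -0.18828599 / 0.80816078 = -0.233.
Therefore phi_{33} = -0.2330.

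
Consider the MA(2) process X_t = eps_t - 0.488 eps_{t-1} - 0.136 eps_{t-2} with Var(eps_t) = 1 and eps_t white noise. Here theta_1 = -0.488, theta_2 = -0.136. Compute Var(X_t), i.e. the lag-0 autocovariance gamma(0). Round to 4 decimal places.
\gamma(0) = 1.2566

For an MA(q) process X_t = eps_t + sum_i theta_i eps_{t-i} with
Var(eps_t) = sigma^2, the variance is
  gamma(0) = sigma^2 * (1 + sum_i theta_i^2).
  sum_i theta_i^2 = (-0.488)^2 + (-0.136)^2 = 0.238144 + 0.018496 = 0.25664.
  gamma(0) = 1 * (1 + 0.25664) = 1 * 1.25664 = 1.25664, which rounds to 1.2566.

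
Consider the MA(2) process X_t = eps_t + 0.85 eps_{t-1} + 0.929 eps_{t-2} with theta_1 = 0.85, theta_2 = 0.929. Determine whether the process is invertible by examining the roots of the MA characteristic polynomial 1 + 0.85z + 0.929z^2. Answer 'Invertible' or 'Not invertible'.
\text{Invertible}

The MA(q) characteristic polynomial is P(z) = 1 + 0.85z + 0.929z^2.
Invertibility requires all roots to lie outside the unit circle, i.e. |z| > 1 for every root.
Set 1 + (0.85) z + (0.929) z^2 = 0, i.e. a z^2 + b z + c = 0 with a = 0.929, b = 0.85, c = 1.
Discriminant D = b^2 - 4ac = (0.85)^2 - 4*(0.929)*1 = 0.7225 - (3.716) = -2.9935.
D < 0, so the roots are the complex-conjugate pair z = (-b +/- i sqrt(-D)) / (2a) = -0.4575 +/- 0.9312i.
For a conjugate pair |z|^2 = z * conj(z) = (product of roots) = c/a = 1/(0.929) = 1.076426, so |z| = sqrt(1.076426) = 1.0375 for both roots.
Moduli of all roots: 1.0375, 1.0375.
All moduli strictly greater than 1? Yes.
Verdict: Invertible.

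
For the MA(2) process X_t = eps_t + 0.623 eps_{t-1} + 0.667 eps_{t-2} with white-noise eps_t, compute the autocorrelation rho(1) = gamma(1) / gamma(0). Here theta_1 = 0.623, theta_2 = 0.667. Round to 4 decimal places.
\rho(1) = 0.5666

For an MA(q) process with theta_0 = 1, the autocovariance is
  gamma(k) = sigma^2 * sum_{i=0..q-k} theta_i * theta_{i+k},
and rho(k) = gamma(k) / gamma(0). Sigma^2 cancels.
  numerator   = (1)*(0.623) + (0.623)*(0.667) = 1.038541.
  denominator = (1)^2 + (0.623)^2 + (0.667)^2 = 1.833018.
  rho(1) = 1.038541 / 1.833018 = 0.5666.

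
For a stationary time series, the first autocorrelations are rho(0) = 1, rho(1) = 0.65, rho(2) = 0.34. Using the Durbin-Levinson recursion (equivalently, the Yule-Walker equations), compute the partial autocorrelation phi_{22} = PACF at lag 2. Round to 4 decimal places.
\phi_{22} = -0.1429

The PACF at lag k is phi_{kk}, the last component of the solution
to the Yule-Walker system G_k phi = r_k where
  (G_k)_{ij} = rho(|i - j|), (r_k)_i = rho(i), i,j = 1..k.
Equivalently, Durbin-Levinson gives phi_{kk} iteratively:
  phi_{11} = rho(1)
  phi_{kk} = [rho(k) - sum_{j=1..k-1} phi_{k-1,j} rho(k-j)]
            / [1 - sum_{j=1..k-1} phi_{k-1,j} rho(j)],
  phi_{k,j} = phi_{k-1,j} - phi_{kk} phi_{k-1,k-j},  j = 1..k-1.
Step k = 1:
  phi_11 = rho(1) = 0.65.
Step k = 2:
  phi_22 = [rho(2) - phi_11 rho(1)] / [1 - phi_11 rho(1)] = [0.34 - (0.65)(0.65)] / [1 - (0.65)(0.65)]
         = -0.0825 / 0.5775 = -0.1429.
Therefore phi_{22} = -0.1429.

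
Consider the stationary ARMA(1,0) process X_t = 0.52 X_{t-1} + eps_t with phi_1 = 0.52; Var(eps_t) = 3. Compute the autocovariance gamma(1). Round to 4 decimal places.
\gamma(1) = 2.1382

Multiply the model equation by X_{t-k} and take expectations. With theta_0 = psi_0 = 1 and psi_j the MA(infinity) weights, this gives
  gamma(k) - sum_i phi_i gamma(k-i) = c_k,
  c_k = sigma^2 * sum_{j=k..q} theta_j psi_{j-k}   (c_k = 0 for k > q),
using gamma(-m) = gamma(m).
Pure AR (q = 0): c_0 = sigma^2 = 3, c_k = 0 for k >= 1.
Equations for k = 0 and k = 1 (AR order 1):
  gamma(0) = phi_1 gamma(1) + c_0
  gamma(1) = phi_1 gamma(0) + c_1
Substituting the second into the first: gamma(0) (1 - phi_1^2) = c_0 + phi_1 c_1, so
  gamma(0) = c_0 / (1 - phi_1^2) = 3 / (1 - (0.52)^2) = 3 / 0.7296 = 4.111842.
  gamma(1) = phi_1 gamma(0) = (0.52)(4.111842) = 2.138158.
Therefore gamma(1) = 2.1382 (to 4 decimal places).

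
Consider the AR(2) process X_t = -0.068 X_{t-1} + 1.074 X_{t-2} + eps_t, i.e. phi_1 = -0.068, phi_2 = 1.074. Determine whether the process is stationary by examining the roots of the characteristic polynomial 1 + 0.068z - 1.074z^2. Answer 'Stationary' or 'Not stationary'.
\text{Not stationary}

The AR(p) characteristic polynomial is P(z) = 1 + 0.068z - 1.074z^2.
Stationarity requires all roots to lie outside the unit circle, i.e. |z| > 1 for every root.
Set 1 + (0.068) z + (-1.074) z^2 = 0, i.e. a z^2 + b z + c = 0 with a = -1.074, b = 0.068, c = 1.
Discriminant D = b^2 - 4ac = (0.068)^2 - 4*(-1.074)*1 = 0.004624 - (-4.296) = 4.300624.
D >= 0, so the roots are real: z = (-b +/- sqrt(D)) / (2a) = (-0.068 +/- 2.073795) / (-2.148).
  z_1 = (-0.068 + 2.073795) / (-2.148) = -0.9338,   |z_1| = 0.9338.
  z_2 = (-0.068 - 2.073795) / (-2.148) = 0.9971,   |z_2| = 0.9971.
Moduli of all roots: 0.9338, 0.9971.
All moduli strictly greater than 1? No.
Verdict: Not stationary.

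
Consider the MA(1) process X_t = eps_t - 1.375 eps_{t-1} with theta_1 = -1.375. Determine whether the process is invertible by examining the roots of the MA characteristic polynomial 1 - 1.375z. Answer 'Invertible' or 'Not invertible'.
\text{Not invertible}

The MA(q) characteristic polynomial is P(z) = 1 - 1.375z.
Invertibility requires all roots to lie outside the unit circle, i.e. |z| > 1 for every root.
This is linear in z: 1 + (-1.375) z = 0  =>  z = -1/(-1.375) = 0.727273,  |z| = 0.727273.
Moduli of all roots: 0.7273.
All moduli strictly greater than 1? No.
Verdict: Not invertible.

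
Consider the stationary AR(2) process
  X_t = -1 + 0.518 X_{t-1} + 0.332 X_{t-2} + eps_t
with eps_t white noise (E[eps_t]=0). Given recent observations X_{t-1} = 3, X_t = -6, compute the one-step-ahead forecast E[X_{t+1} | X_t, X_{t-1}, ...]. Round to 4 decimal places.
E[X_{t+1} \mid \mathcal F_t] = -3.1120

For an AR(p) model X_t = c + sum_i phi_i X_{t-i} + eps_t, the
one-step-ahead conditional mean is
  E[X_{t+1} | X_t, ...] = c + sum_i phi_i X_{t+1-i}.
Substitute known values:
  E[X_{t+1} | ...] = -1 + (0.518) * (-6) + (0.332) * (3)
                   = -3.1120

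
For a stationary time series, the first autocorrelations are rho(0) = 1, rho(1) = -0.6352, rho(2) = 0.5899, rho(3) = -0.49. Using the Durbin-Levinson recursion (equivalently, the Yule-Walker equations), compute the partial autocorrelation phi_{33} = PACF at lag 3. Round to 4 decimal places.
\phi_{33} = -0.0630

The PACF at lag k is phi_{kk}, the last component of the solution
to the Yule-Walker system G_k phi = r_k where
  (G_k)_{ij} = rho(|i - j|), (r_k)_i = rho(i), i,j = 1..k.
Equivalently, Durbin-Levinson gives phi_{kk} iteratively:
  phi_{11} = rho(1)
  phi_{kk} = [rho(k) - sum_{j=1..k-1} phi_{k-1,j} rho(k-j)]
            / [1 - sum_{j=1..k-1} phi_{k-1,j} rho(j)],
  phi_{k,j} = phi_{k-1,j} - phi_{kk} phi_{k-1,k-j},  j = 1..k-1.
Step k = 1:
  phi_11 = rho(1) = -0.6352.
Step k = 2:
  phi_22 = [rho(2) - phi_11 rho(1)] / [1 - phi_11 rho(1)] = [0.5899 - (-0.6352)(-0.6352)] / [1 - (-0.6352)(-0.6352)]
         = 0.18642096 / 0.59652096 = 0.312514.
  Update: phi_21 = phi_11 - phi_22 phi_11 = -0.6352 - (0.312514)(-0.6352) = -0.436691.
Step k = 3:
  phi_33 = [rho(3) - phi_21 rho(2) - phi_22 rho(1)] / [1 - phi_21 rho(1) - phi_22 rho(2)]
    numerator   = -0.49 - (-0.436691)(0.5899) - (0.312514)(-0.6352) = -0.03388711
    denominator = 1 - (-0.436691)(-0.6352) - (0.312514)(0.5899) = 0.53826186
  phi_33 = -0.03388711 / 0.53826186 = -0.063.
Therefore phi_{33} = -0.0630.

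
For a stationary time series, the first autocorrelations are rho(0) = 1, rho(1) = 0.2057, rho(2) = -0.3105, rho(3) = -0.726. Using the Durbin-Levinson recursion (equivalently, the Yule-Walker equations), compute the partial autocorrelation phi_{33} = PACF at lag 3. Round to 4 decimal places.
\phi_{33} = -0.6800

The PACF at lag k is phi_{kk}, the last component of the solution
to the Yule-Walker system G_k phi = r_k where
  (G_k)_{ij} = rho(|i - j|), (r_k)_i = rho(i), i,j = 1..k.
Equivalently, Durbin-Levinson gives phi_{kk} iteratively:
  phi_{11} = rho(1)
  phi_{kk} = [rho(k) - sum_{j=1..k-1} phi_{k-1,j} rho(k-j)]
            / [1 - sum_{j=1..k-1} phi_{k-1,j} rho(j)],
  phi_{k,j} = phi_{k-1,j} - phi_{kk} phi_{k-1,k-j},  j = 1..k-1.
Step k = 1:
  phi_11 = rho(1) = 0.2057.
Step k = 2:
  phi_22 = [rho(2) - phi_11 rho(1)] / [1 - phi_11 rho(1)] = [-0.3105 - (0.2057)(0.2057)] / [1 - (0.2057)(0.2057)]
         = -0.35281249 / 0.95768751 = -0.3684.
  Update: phi_21 = phi_11 - phi_22 phi_11 = 0.2057 - (-0.3684)(0.2057) = 0.28148.
Step k = 3:
  phi_33 = [rho(3) - phi_21 rho(2) - phi_22 rho(1)] / [1 - phi_21 rho(1) - phi_22 rho(2)]
    numerator   = -0.726 - (0.28148)(-0.3105) - (-0.3684)(0.2057) = -0.5628205
    denominator = 1 - (0.28148)(0.2057) - (-0.3684)(-0.3105) = 0.82771124
  phi_33 = -0.5628205 / 0.82771124 = -0.68.
Therefore phi_{33} = -0.6800.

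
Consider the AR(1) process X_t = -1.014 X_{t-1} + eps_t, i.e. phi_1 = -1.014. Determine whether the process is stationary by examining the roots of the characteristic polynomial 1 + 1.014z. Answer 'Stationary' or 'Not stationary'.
\text{Not stationary}

The AR(p) characteristic polynomial is P(z) = 1 + 1.014z.
Stationarity requires all roots to lie outside the unit circle, i.e. |z| > 1 for every root.
This is linear in z: 1 + (1.014) z = 0  =>  z = -1/(1.014) = -0.986193,  |z| = 0.986193.
Moduli of all roots: 0.9862.
All moduli strictly greater than 1? No.
Verdict: Not stationary.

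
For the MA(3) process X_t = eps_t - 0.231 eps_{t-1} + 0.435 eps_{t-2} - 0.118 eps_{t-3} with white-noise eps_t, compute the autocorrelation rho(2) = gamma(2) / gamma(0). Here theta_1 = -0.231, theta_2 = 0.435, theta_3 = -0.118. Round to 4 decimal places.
\rho(2) = 0.3679

For an MA(q) process with theta_0 = 1, the autocovariance is
  gamma(k) = sigma^2 * sum_{i=0..q-k} theta_i * theta_{i+k},
and rho(k) = gamma(k) / gamma(0). Sigma^2 cancels.
  numerator   = (1)*(0.435) + (-0.231)*(-0.118) = 0.462258.
  denominator = (1)^2 + (-0.231)^2 + (0.435)^2 + (-0.118)^2 = 1.25651.
  rho(2) = 0.462258 / 1.25651 = 0.3679.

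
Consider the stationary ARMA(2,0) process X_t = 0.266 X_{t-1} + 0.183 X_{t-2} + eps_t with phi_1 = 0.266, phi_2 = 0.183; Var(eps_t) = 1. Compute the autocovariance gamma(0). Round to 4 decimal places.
\gamma(0) = 1.1573

Multiply the model equation by X_{t-k} and take expectations. With theta_0 = psi_0 = 1 and psi_j the MA(infinity) weights, this gives
  gamma(k) - sum_i phi_i gamma(k-i) = c_k,
  c_k = sigma^2 * sum_{j=k..q} theta_j psi_{j-k}   (c_k = 0 for k > q),
using gamma(-m) = gamma(m).
Pure AR (q = 0): c_0 = sigma^2 = 1, c_k = 0 for k >= 1.
Equations for k = 0, 1, 2 (AR order 2, c_2 = 0):
  (E0) gamma(0) = phi_1 gamma(1) + phi_2 gamma(2) + c_0
  (E1) gamma(1) = phi_1 gamma(0) + phi_2 gamma(1) + c_1
  (E2) gamma(2) = phi_1 gamma(1) + phi_2 gamma(0)
From (E1): gamma(1) = A gamma(0) + B with
  A = phi_1 / (1 - phi_2) = 0.266 / 0.817 = 0.325581,   B = c_1 / (1 - phi_2) = 0 / 0.817 = 0.
Insert (E2) into (E0): gamma(0) (1 - phi_2^2) = phi_1 (1 + phi_2) gamma(1) + c_0.
  phi_1 (1 + phi_2) = (0.266)(1.183) = 0.314678,   1 - phi_2^2 = 0.966511.
Replace gamma(1) by A gamma(0) + B and collect gamma(0):
  gamma(0) [0.966511 - (0.314678)(0.325581)] = c_0 = 1
  gamma(0) * 0.864058 = 1
  gamma(0) = 1 / 0.864058 = 1.15733.
Therefore gamma(0) = 1.1573 (to 4 decimal places).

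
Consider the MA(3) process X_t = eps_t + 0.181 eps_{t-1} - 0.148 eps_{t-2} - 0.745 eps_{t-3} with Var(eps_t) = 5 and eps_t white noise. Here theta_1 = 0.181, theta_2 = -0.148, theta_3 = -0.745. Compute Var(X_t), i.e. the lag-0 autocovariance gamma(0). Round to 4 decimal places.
\gamma(0) = 8.0485

For an MA(q) process X_t = eps_t + sum_i theta_i eps_{t-i} with
Var(eps_t) = sigma^2, the variance is
  gamma(0) = sigma^2 * (1 + sum_i theta_i^2).
  sum_i theta_i^2 = (0.181)^2 + (-0.148)^2 + (-0.745)^2 = 0.032761 + 0.021904 + 0.555025 = 0.60969.
  gamma(0) = 5 * (1 + 0.60969) = 5 * 1.60969 = 8.04845, which rounds to 8.0485.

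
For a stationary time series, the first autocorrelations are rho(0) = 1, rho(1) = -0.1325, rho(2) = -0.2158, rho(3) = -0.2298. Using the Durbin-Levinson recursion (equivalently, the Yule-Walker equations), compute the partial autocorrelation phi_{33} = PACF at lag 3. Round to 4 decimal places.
\phi_{33} = -0.3200

The PACF at lag k is phi_{kk}, the last component of the solution
to the Yule-Walker system G_k phi = r_k where
  (G_k)_{ij} = rho(|i - j|), (r_k)_i = rho(i), i,j = 1..k.
Equivalently, Durbin-Levinson gives phi_{kk} iteratively:
  phi_{11} = rho(1)
  phi_{kk} = [rho(k) - sum_{j=1..k-1} phi_{k-1,j} rho(k-j)]
            / [1 - sum_{j=1..k-1} phi_{k-1,j} rho(j)],
  phi_{k,j} = phi_{k-1,j} - phi_{kk} phi_{k-1,k-j},  j = 1..k-1.
Step k = 1:
  phi_11 = rho(1) = -0.1325.
Step k = 2:
  phi_22 = [rho(2) - phi_11 rho(1)] / [1 - phi_11 rho(1)] = [-0.2158 - (-0.1325)(-0.1325)] / [1 - (-0.1325)(-0.1325)]
         = -0.23335625 / 0.98244375 = -0.237526.
  Update: phi_21 = phi_11 - phi_22 phi_11 = -0.1325 - (-0.237526)(-0.1325) = -0.163972.
Step k = 3:
  phi_33 = [rho(3) - phi_21 rho(2) - phi_22 rho(1)] / [1 - phi_21 rho(1) - phi_22 rho(2)]
    numerator   = -0.2298 - (-0.163972)(-0.2158) - (-0.237526)(-0.1325) = -0.29665745
    denominator = 1 - (-0.163972)(-0.1325) - (-0.237526)(-0.2158) = 0.9270155
  phi_33 = -0.29665745 / 0.9270155 = -0.32.
Therefore phi_{33} = -0.3200.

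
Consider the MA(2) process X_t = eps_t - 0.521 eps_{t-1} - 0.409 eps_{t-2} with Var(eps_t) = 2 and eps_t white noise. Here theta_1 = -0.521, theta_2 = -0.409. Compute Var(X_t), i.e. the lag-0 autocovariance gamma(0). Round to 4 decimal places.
\gamma(0) = 2.8774

For an MA(q) process X_t = eps_t + sum_i theta_i eps_{t-i} with
Var(eps_t) = sigma^2, the variance is
  gamma(0) = sigma^2 * (1 + sum_i theta_i^2).
  sum_i theta_i^2 = (-0.521)^2 + (-0.409)^2 = 0.271441 + 0.167281 = 0.438722.
  gamma(0) = 2 * (1 + 0.438722) = 2 * 1.438722 = 2.877444, which rounds to 2.8774.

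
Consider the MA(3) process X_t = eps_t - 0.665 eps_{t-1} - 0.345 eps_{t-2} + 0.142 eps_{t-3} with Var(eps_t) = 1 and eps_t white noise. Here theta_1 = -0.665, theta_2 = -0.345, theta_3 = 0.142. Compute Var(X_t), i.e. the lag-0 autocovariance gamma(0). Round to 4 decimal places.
\gamma(0) = 1.5814

For an MA(q) process X_t = eps_t + sum_i theta_i eps_{t-i} with
Var(eps_t) = sigma^2, the variance is
  gamma(0) = sigma^2 * (1 + sum_i theta_i^2).
  sum_i theta_i^2 = (-0.665)^2 + (-0.345)^2 + (0.142)^2 = 0.442225 + 0.119025 + 0.020164 = 0.581414.
  gamma(0) = 1 * (1 + 0.581414) = 1 * 1.581414 = 1.581414, which rounds to 1.5814.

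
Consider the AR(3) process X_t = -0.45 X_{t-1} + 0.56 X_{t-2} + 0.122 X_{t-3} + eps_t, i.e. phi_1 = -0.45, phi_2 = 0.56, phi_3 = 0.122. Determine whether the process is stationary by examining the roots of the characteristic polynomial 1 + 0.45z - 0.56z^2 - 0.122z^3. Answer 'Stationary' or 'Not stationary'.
\text{Stationary}

The AR(p) characteristic polynomial is P(z) = 1 + 0.45z - 0.56z^2 - 0.122z^3.
Stationarity requires all roots to lie outside the unit circle, i.e. |z| > 1 for every root.
Degree 3: look for a simple real root z0 first, then factor out (1 - z/z0) and solve the remaining quadratic.
Testing z0 = -5: P(-5) = 1 + (0.45)(-5) + (-0.56)(-5)^2 + (-0.122)(-5)^3
  = 1 + (-2.25) + (-14) + (15.25) = 0.  So z_0 = -5 is a root, |z_0| = 5.
Divide out the factor (1 + 0.2 z) = (1 - z/z0) (since 1/z0 = -0.2):
  P(z) = (1 + 0.2 z)(1 + (0.25) z + (-0.61) z^2)
  [check: z-coef 0.25 - (-0.2) = 0.45; z^2-coef -0.61 - (-0.2)(0.25) = -0.56; z^3-coef -(-0.2)(-0.61) = -0.122.]
Remaining roots from the quadratic factor 1 + (0.25) z + (-0.61) z^2:
  Set 1 + (0.25) z + (-0.61) z^2 = 0, i.e. a z^2 + b z + c = 0 with a = -0.61, b = 0.25, c = 1.
  Discriminant D = b^2 - 4ac = (0.25)^2 - 4*(-0.61)*1 = 0.0625 - (-2.44) = 2.5025.
  D >= 0, so the roots are real: z = (-b +/- sqrt(D)) / (2a) = (-0.25 +/- 1.581929) / (-1.22).
    z_1 = (-0.25 + 1.581929) / (-1.22) = -1.0917,   |z_1| = 1.0917.
    z_2 = (-0.25 - 1.581929) / (-1.22) = 1.5016,   |z_2| = 1.5016.
Moduli of all roots: 5.0000, 1.0917, 1.5016.
All moduli strictly greater than 1? Yes.
Verdict: Stationary.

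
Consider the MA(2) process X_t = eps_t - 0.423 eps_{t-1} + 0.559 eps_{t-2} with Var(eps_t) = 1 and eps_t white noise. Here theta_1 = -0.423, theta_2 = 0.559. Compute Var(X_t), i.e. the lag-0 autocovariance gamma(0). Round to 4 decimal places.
\gamma(0) = 1.4914

For an MA(q) process X_t = eps_t + sum_i theta_i eps_{t-i} with
Var(eps_t) = sigma^2, the variance is
  gamma(0) = sigma^2 * (1 + sum_i theta_i^2).
  sum_i theta_i^2 = (-0.423)^2 + (0.559)^2 = 0.178929 + 0.312481 = 0.49141.
  gamma(0) = 1 * (1 + 0.49141) = 1 * 1.49141 = 1.49141, which rounds to 1.4914.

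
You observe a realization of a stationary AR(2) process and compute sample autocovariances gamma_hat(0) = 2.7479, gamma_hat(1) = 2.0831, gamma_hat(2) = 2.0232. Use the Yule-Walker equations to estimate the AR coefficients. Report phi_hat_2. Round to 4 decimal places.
\hat\phi_{2} = 0.3799

The Yule-Walker equations for an AR(p) process read, in matrix form,
  Gamma_p phi = r_p,   with   (Gamma_p)_{ij} = gamma(|i - j|),
                       (r_p)_i = gamma(i),   i,j = 1..p.
Substitute the sample gammas (Toeplitz matrix and right-hand side of size 2):
  Gamma_p = [[2.7479, 2.0831], [2.0831, 2.7479]]
  r_p     = [2.0831, 2.0232]
Written out:
  2.7479 phi_1 + 2.0831 phi_2 = 2.0831
  2.0831 phi_1 + 2.7479 phi_2 = 2.0232
Solve by Cramer's rule:
  det = gamma(0)^2 - gamma(1)^2 = (2.7479)^2 - (2.0831)^2 = 7.55095441 - 4.33930561 = 3.2116488
  phi_hat_1 = [gamma(1) gamma(0) - gamma(1) gamma(2)] / det = [(2.0831)(2.7479) - (2.0831)(2.0232)] / 3.2116488 = 1.50962257 / 3.2116488 = 0.47
  phi_hat_2 = [gamma(0) gamma(2) - gamma(1)^2] / det = [(2.7479)(2.0232) - (2.0831)^2] / 3.2116488 = 1.22024567 / 3.2116488 = 0.3799
So phi_hat = [0.4700, 0.3799].
Therefore phi_hat_2 = 0.3799.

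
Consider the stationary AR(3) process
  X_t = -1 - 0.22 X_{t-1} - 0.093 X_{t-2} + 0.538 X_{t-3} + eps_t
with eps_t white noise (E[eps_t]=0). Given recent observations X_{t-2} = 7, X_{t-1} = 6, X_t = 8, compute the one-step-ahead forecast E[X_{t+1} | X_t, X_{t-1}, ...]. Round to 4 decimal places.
E[X_{t+1} \mid \mathcal F_t] = 0.4480

For an AR(p) model X_t = c + sum_i phi_i X_{t-i} + eps_t, the
one-step-ahead conditional mean is
  E[X_{t+1} | X_t, ...] = c + sum_i phi_i X_{t+1-i}.
Substitute known values:
  E[X_{t+1} | ...] = -1 + (-0.22) * (8) + (-0.093) * (6) + (0.538) * (7)
                   = 0.4480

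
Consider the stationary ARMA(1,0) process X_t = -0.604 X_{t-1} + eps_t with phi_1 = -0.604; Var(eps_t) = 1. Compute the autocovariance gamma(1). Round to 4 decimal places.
\gamma(1) = -0.9509

Multiply the model equation by X_{t-k} and take expectations. With theta_0 = psi_0 = 1 and psi_j the MA(infinity) weights, this gives
  gamma(k) - sum_i phi_i gamma(k-i) = c_k,
  c_k = sigma^2 * sum_{j=k..q} theta_j psi_{j-k}   (c_k = 0 for k > q),
using gamma(-m) = gamma(m).
Pure AR (q = 0): c_0 = sigma^2 = 1, c_k = 0 for k >= 1.
Equations for k = 0 and k = 1 (AR order 1):
  gamma(0) = phi_1 gamma(1) + c_0
  gamma(1) = phi_1 gamma(0) + c_1
Substituting the second into the first: gamma(0) (1 - phi_1^2) = c_0 + phi_1 c_1, so
  gamma(0) = c_0 / (1 - phi_1^2) = 1 / (1 - (-0.604)^2) = 1 / 0.635184 = 1.574347.
  gamma(1) = phi_1 gamma(0) = (-0.604)(1.574347) = -0.950906.
Therefore gamma(1) = -0.9509 (to 4 decimal places).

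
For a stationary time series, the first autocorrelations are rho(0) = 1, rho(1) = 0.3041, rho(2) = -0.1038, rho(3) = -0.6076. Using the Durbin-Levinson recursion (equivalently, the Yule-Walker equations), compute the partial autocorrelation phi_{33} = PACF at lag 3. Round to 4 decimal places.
\phi_{33} = -0.5820

The PACF at lag k is phi_{kk}, the last component of the solution
to the Yule-Walker system G_k phi = r_k where
  (G_k)_{ij} = rho(|i - j|), (r_k)_i = rho(i), i,j = 1..k.
Equivalently, Durbin-Levinson gives phi_{kk} iteratively:
  phi_{11} = rho(1)
  phi_{kk} = [rho(k) - sum_{j=1..k-1} phi_{k-1,j} rho(k-j)]
            / [1 - sum_{j=1..k-1} phi_{k-1,j} rho(j)],
  phi_{k,j} = phi_{k-1,j} - phi_{kk} phi_{k-1,k-j},  j = 1..k-1.
Step k = 1:
  phi_11 = rho(1) = 0.3041.
Step k = 2:
  phi_22 = [rho(2) - phi_11 rho(1)] / [1 - phi_11 rho(1)] = [-0.1038 - (0.3041)(0.3041)] / [1 - (0.3041)(0.3041)]
         = -0.19627681 / 0.90752319 = -0.216277.
  Update: phi_21 = phi_11 - phi_22 phi_11 = 0.3041 - (-0.216277)(0.3041) = 0.36987.
Step k = 3:
  phi_33 = [rho(3) - phi_21 rho(2) - phi_22 rho(1)] / [1 - phi_21 rho(1) - phi_22 rho(2)]
    numerator   = -0.6076 - (0.36987)(-0.1038) - (-0.216277)(0.3041) = -0.50343752
    denominator = 1 - (0.36987)(0.3041) - (-0.216277)(-0.1038) = 0.86507294
  phi_33 = -0.50343752 / 0.86507294 = -0.582.
Therefore phi_{33} = -0.5820.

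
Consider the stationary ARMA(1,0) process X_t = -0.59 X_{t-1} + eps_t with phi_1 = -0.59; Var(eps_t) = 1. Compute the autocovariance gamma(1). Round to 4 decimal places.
\gamma(1) = -0.9050

Multiply the model equation by X_{t-k} and take expectations. With theta_0 = psi_0 = 1 and psi_j the MA(infinity) weights, this gives
  gamma(k) - sum_i phi_i gamma(k-i) = c_k,
  c_k = sigma^2 * sum_{j=k..q} theta_j psi_{j-k}   (c_k = 0 for k > q),
using gamma(-m) = gamma(m).
Pure AR (q = 0): c_0 = sigma^2 = 1, c_k = 0 for k >= 1.
Equations for k = 0 and k = 1 (AR order 1):
  gamma(0) = phi_1 gamma(1) + c_0
  gamma(1) = phi_1 gamma(0) + c_1
Substituting the second into the first: gamma(0) (1 - phi_1^2) = c_0 + phi_1 c_1, so
  gamma(0) = c_0 / (1 - phi_1^2) = 1 / (1 - (-0.59)^2) = 1 / 0.6519 = 1.533978.
  gamma(1) = phi_1 gamma(0) = (-0.59)(1.533978) = -0.905047.
Therefore gamma(1) = -0.9050 (to 4 decimal places).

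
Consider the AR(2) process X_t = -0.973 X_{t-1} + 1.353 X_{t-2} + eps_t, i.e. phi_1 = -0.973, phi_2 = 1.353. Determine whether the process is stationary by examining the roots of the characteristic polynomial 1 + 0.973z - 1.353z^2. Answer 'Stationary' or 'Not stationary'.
\text{Not stationary}

The AR(p) characteristic polynomial is P(z) = 1 + 0.973z - 1.353z^2.
Stationarity requires all roots to lie outside the unit circle, i.e. |z| > 1 for every root.
Set 1 + (0.973) z + (-1.353) z^2 = 0, i.e. a z^2 + b z + c = 0 with a = -1.353, b = 0.973, c = 1.
Discriminant D = b^2 - 4ac = (0.973)^2 - 4*(-1.353)*1 = 0.946729 - (-5.412) = 6.358729.
D >= 0, so the roots are real: z = (-b +/- sqrt(D)) / (2a) = (-0.973 +/- 2.521652) / (-2.706).
  z_1 = (-0.973 + 2.521652) / (-2.706) = -0.5723,   |z_1| = 0.5723.
  z_2 = (-0.973 - 2.521652) / (-2.706) = 1.2914,   |z_2| = 1.2914.
Moduli of all roots: 0.5723, 1.2914.
All moduli strictly greater than 1? No.
Verdict: Not stationary.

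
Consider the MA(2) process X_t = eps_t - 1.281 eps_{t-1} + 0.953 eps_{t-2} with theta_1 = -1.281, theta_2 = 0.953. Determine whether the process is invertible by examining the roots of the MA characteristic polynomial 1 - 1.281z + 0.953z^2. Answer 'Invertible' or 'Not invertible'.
\text{Invertible}

The MA(q) characteristic polynomial is P(z) = 1 - 1.281z + 0.953z^2.
Invertibility requires all roots to lie outside the unit circle, i.e. |z| > 1 for every root.
Set 1 + (-1.281) z + (0.953) z^2 = 0, i.e. a z^2 + b z + c = 0 with a = 0.953, b = -1.281, c = 1.
Discriminant D = b^2 - 4ac = (-1.281)^2 - 4*(0.953)*1 = 1.640961 - (3.812) = -2.171039.
D < 0, so the roots are the complex-conjugate pair z = (-b +/- i sqrt(-D)) / (2a) = 0.6721 +/- 0.7731i.
For a conjugate pair |z|^2 = z * conj(z) = (product of roots) = c/a = 1/(0.953) = 1.049318, so |z| = sqrt(1.049318) = 1.0244 for both roots.
Moduli of all roots: 1.0244, 1.0244.
All moduli strictly greater than 1? Yes.
Verdict: Invertible.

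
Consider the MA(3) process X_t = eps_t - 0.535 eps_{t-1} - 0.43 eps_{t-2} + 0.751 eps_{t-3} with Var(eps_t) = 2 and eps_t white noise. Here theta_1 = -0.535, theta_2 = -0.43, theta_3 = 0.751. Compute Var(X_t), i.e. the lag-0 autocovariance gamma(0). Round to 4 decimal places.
\gamma(0) = 4.0703

For an MA(q) process X_t = eps_t + sum_i theta_i eps_{t-i} with
Var(eps_t) = sigma^2, the variance is
  gamma(0) = sigma^2 * (1 + sum_i theta_i^2).
  sum_i theta_i^2 = (-0.535)^2 + (-0.43)^2 + (0.751)^2 = 0.286225 + 0.1849 + 0.564001 = 1.035126.
  gamma(0) = 2 * (1 + 1.035126) = 2 * 2.035126 = 4.070252, which rounds to 4.0703.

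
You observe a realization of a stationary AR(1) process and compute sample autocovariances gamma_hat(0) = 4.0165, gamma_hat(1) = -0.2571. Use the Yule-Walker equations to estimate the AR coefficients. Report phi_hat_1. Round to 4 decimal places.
\hat\phi_{1} = -0.0640

The Yule-Walker equations for an AR(p) process read, in matrix form,
  Gamma_p phi = r_p,   with   (Gamma_p)_{ij} = gamma(|i - j|),
                       (r_p)_i = gamma(i),   i,j = 1..p.
Substitute the sample gammas (Toeplitz matrix and right-hand side of size 1):
  Gamma_p = [[4.0165]]
  r_p     = [-0.2571]
With p = 1 this is the single equation gamma(0) phi_1 = gamma(1):
  phi_hat_1 = gamma(1) / gamma(0) = -0.2571 / 4.0165 = -0.0640.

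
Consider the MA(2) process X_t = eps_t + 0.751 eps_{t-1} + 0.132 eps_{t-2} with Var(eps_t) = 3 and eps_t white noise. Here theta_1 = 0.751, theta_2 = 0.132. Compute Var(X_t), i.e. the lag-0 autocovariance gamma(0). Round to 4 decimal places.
\gamma(0) = 4.7443

For an MA(q) process X_t = eps_t + sum_i theta_i eps_{t-i} with
Var(eps_t) = sigma^2, the variance is
  gamma(0) = sigma^2 * (1 + sum_i theta_i^2).
  sum_i theta_i^2 = (0.751)^2 + (0.132)^2 = 0.564001 + 0.017424 = 0.581425.
  gamma(0) = 3 * (1 + 0.581425) = 3 * 1.581425 = 4.744275, which rounds to 4.7443.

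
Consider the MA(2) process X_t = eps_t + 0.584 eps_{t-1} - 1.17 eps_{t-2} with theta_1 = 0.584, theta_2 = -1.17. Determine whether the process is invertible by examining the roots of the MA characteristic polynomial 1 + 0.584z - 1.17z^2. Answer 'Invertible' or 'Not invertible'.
\text{Not invertible}

The MA(q) characteristic polynomial is P(z) = 1 + 0.584z - 1.17z^2.
Invertibility requires all roots to lie outside the unit circle, i.e. |z| > 1 for every root.
Set 1 + (0.584) z + (-1.17) z^2 = 0, i.e. a z^2 + b z + c = 0 with a = -1.17, b = 0.584, c = 1.
Discriminant D = b^2 - 4ac = (0.584)^2 - 4*(-1.17)*1 = 0.341056 - (-4.68) = 5.021056.
D >= 0, so the roots are real: z = (-b +/- sqrt(D)) / (2a) = (-0.584 +/- 2.240771) / (-2.34).
  z_1 = (-0.584 + 2.240771) / (-2.34) = -0.708,   |z_1| = 0.708.
  z_2 = (-0.584 - 2.240771) / (-2.34) = 1.2072,   |z_2| = 1.2072.
Moduli of all roots: 0.7080, 1.2072.
All moduli strictly greater than 1? No.
Verdict: Not invertible.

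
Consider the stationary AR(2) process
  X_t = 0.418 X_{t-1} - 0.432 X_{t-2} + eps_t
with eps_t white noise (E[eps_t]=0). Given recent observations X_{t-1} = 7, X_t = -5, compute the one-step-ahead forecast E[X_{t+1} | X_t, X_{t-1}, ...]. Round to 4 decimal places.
E[X_{t+1} \mid \mathcal F_t] = -5.1140

For an AR(p) model X_t = c + sum_i phi_i X_{t-i} + eps_t, the
one-step-ahead conditional mean is
  E[X_{t+1} | X_t, ...] = c + sum_i phi_i X_{t+1-i}.
Substitute known values:
  E[X_{t+1} | ...] = (0.418) * (-5) + (-0.432) * (7)
                   = -5.1140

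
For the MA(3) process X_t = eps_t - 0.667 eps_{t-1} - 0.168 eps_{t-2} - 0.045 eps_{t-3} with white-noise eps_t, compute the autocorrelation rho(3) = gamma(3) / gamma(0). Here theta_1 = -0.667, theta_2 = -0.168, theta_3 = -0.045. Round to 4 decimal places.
\rho(3) = -0.0305

For an MA(q) process with theta_0 = 1, the autocovariance is
  gamma(k) = sigma^2 * sum_{i=0..q-k} theta_i * theta_{i+k},
and rho(k) = gamma(k) / gamma(0). Sigma^2 cancels.
  numerator   = (1)*(-0.045) = -0.045.
  denominator = (1)^2 + (-0.667)^2 + (-0.168)^2 + (-0.045)^2 = 1.475138.
  rho(3) = -0.045 / 1.475138 = -0.0305.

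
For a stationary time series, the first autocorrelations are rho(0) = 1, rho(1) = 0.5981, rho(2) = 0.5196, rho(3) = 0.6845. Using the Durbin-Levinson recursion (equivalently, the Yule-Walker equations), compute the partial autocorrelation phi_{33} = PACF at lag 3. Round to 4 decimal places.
\phi_{33} = 0.5010

The PACF at lag k is phi_{kk}, the last component of the solution
to the Yule-Walker system G_k phi = r_k where
  (G_k)_{ij} = rho(|i - j|), (r_k)_i = rho(i), i,j = 1..k.
Equivalently, Durbin-Levinson gives phi_{kk} iteratively:
  phi_{11} = rho(1)
  phi_{kk} = [rho(k) - sum_{j=1..k-1} phi_{k-1,j} rho(k-j)]
            / [1 - sum_{j=1..k-1} phi_{k-1,j} rho(j)],
  phi_{k,j} = phi_{k-1,j} - phi_{kk} phi_{k-1,k-j},  j = 1..k-1.
Step k = 1:
  phi_11 = rho(1) = 0.5981.
Step k = 2:
  phi_22 = [rho(2) - phi_11 rho(1)] / [1 - phi_11 rho(1)] = [0.5196 - (0.5981)(0.5981)] / [1 - (0.5981)(0.5981)]
         = 0.16187639 / 0.64227639 = 0.252035.
  Update: phi_21 = phi_11 - phi_22 phi_11 = 0.5981 - (0.252035)(0.5981) = 0.447358.
Step k = 3:
  phi_33 = [rho(3) - phi_21 rho(2) - phi_22 rho(1)] / [1 - phi_21 rho(1) - phi_22 rho(2)]
    numerator   = 0.6845 - (0.447358)(0.5196) - (0.252035)(0.5981) = 0.3013106
    denominator = 1 - (0.447358)(0.5981) - (0.252035)(0.5196) = 0.60147781
  phi_33 = 0.3013106 / 0.60147781 = 0.501.
Therefore phi_{33} = 0.5010.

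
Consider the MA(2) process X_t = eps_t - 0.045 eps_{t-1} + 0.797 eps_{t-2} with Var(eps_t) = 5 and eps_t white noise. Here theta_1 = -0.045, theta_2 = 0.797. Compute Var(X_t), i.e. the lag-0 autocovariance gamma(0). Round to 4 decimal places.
\gamma(0) = 8.1862

For an MA(q) process X_t = eps_t + sum_i theta_i eps_{t-i} with
Var(eps_t) = sigma^2, the variance is
  gamma(0) = sigma^2 * (1 + sum_i theta_i^2).
  sum_i theta_i^2 = (-0.045)^2 + (0.797)^2 = 0.002025 + 0.635209 = 0.637234.
  gamma(0) = 5 * (1 + 0.637234) = 5 * 1.637234 = 8.18617, which rounds to 8.1862.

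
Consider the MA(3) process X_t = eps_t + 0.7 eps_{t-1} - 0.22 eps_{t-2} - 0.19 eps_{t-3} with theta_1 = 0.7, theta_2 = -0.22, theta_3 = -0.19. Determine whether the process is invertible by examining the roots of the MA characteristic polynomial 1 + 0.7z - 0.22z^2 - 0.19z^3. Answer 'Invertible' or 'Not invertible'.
\text{Invertible}

The MA(q) characteristic polynomial is P(z) = 1 + 0.7z - 0.22z^2 - 0.19z^3.
Invertibility requires all roots to lie outside the unit circle, i.e. |z| > 1 for every root.
Degree 3: look for a simple real root z0 first, then factor out (1 - z/z0) and solve the remaining quadratic.
Testing z0 = 2: P(2) = 1 + (0.7)(2) + (-0.22)(2)^2 + (-0.19)(2)^3
  = 1 + (1.4) + (-0.88) + (-1.52) = 0.  So z_0 = 2 is a root, |z_0| = 2.
Divide out the factor (1 - 0.5 z) = (1 - z/z0) (since 1/z0 = 0.5):
  P(z) = (1 - 0.5 z)(1 + (1.2) z + (0.38) z^2)
  [check: z-coef 1.2 - (0.5) = 0.7; z^2-coef 0.38 - (0.5)(1.2) = -0.22; z^3-coef -(0.5)(0.38) = -0.19.]
Remaining roots from the quadratic factor 1 + (1.2) z + (0.38) z^2:
  Set 1 + (1.2) z + (0.38) z^2 = 0, i.e. a z^2 + b z + c = 0 with a = 0.38, b = 1.2, c = 1.
  Discriminant D = b^2 - 4ac = (1.2)^2 - 4*(0.38)*1 = 1.44 - (1.52) = -0.08.
  D < 0, so the roots are the complex-conjugate pair z = (-b +/- i sqrt(-D)) / (2a) = -1.5789 +/- 0.3722i.
  For a conjugate pair |z|^2 = z * conj(z) = (product of roots) = c/a = 1/(0.38) = 2.631579, so |z| = sqrt(2.631579) = 1.6222 for both roots.
Moduli of all roots: 2.0000, 1.6222, 1.6222.
All moduli strictly greater than 1? Yes.
Verdict: Invertible.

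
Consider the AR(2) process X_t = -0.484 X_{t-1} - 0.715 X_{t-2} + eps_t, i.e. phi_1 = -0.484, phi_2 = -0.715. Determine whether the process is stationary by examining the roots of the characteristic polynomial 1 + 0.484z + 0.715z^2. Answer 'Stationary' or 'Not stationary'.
\text{Stationary}

The AR(p) characteristic polynomial is P(z) = 1 + 0.484z + 0.715z^2.
Stationarity requires all roots to lie outside the unit circle, i.e. |z| > 1 for every root.
Set 1 + (0.484) z + (0.715) z^2 = 0, i.e. a z^2 + b z + c = 0 with a = 0.715, b = 0.484, c = 1.
Discriminant D = b^2 - 4ac = (0.484)^2 - 4*(0.715)*1 = 0.234256 - (2.86) = -2.625744.
D < 0, so the roots are the complex-conjugate pair z = (-b +/- i sqrt(-D)) / (2a) = -0.3385 +/- 1.1332i.
For a conjugate pair |z|^2 = z * conj(z) = (product of roots) = c/a = 1/(0.715) = 1.398601, so |z| = sqrt(1.398601) = 1.1826 for both roots.
Moduli of all roots: 1.1826, 1.1826.
All moduli strictly greater than 1? Yes.
Verdict: Stationary.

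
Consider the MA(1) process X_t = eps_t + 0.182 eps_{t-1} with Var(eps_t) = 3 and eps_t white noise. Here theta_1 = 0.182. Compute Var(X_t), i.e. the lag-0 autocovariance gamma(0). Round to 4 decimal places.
\gamma(0) = 3.0994

For an MA(q) process X_t = eps_t + sum_i theta_i eps_{t-i} with
Var(eps_t) = sigma^2, the variance is
  gamma(0) = sigma^2 * (1 + sum_i theta_i^2).
  sum_i theta_i^2 = (0.182)^2 = 0.033124.
  gamma(0) = 3 * (1 + 0.033124) = 3 * 1.033124 = 3.099372, which rounds to 3.0994.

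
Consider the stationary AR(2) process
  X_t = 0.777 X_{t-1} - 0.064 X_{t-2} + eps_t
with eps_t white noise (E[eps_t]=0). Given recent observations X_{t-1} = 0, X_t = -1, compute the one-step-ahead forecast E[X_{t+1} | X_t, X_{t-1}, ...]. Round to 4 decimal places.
E[X_{t+1} \mid \mathcal F_t] = -0.7770

For an AR(p) model X_t = c + sum_i phi_i X_{t-i} + eps_t, the
one-step-ahead conditional mean is
  E[X_{t+1} | X_t, ...] = c + sum_i phi_i X_{t+1-i}.
Substitute known values:
  E[X_{t+1} | ...] = (0.777) * (-1) + (-0.064) * (0)
                   = -0.7770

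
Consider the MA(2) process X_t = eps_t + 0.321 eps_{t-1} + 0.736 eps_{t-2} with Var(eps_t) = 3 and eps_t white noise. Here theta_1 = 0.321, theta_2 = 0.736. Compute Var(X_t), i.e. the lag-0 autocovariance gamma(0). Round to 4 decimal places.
\gamma(0) = 4.9342

For an MA(q) process X_t = eps_t + sum_i theta_i eps_{t-i} with
Var(eps_t) = sigma^2, the variance is
  gamma(0) = sigma^2 * (1 + sum_i theta_i^2).
  sum_i theta_i^2 = (0.321)^2 + (0.736)^2 = 0.103041 + 0.541696 = 0.644737.
  gamma(0) = 3 * (1 + 0.644737) = 3 * 1.644737 = 4.934211, which rounds to 4.9342.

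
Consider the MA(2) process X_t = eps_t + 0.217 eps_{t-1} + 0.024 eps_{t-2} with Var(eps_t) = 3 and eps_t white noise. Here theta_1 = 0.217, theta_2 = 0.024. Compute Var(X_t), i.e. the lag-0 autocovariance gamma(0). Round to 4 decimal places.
\gamma(0) = 3.1430

For an MA(q) process X_t = eps_t + sum_i theta_i eps_{t-i} with
Var(eps_t) = sigma^2, the variance is
  gamma(0) = sigma^2 * (1 + sum_i theta_i^2).
  sum_i theta_i^2 = (0.217)^2 + (0.024)^2 = 0.047089 + 0.000576 = 0.047665.
  gamma(0) = 3 * (1 + 0.047665) = 3 * 1.047665 = 3.142995, which rounds to 3.1430.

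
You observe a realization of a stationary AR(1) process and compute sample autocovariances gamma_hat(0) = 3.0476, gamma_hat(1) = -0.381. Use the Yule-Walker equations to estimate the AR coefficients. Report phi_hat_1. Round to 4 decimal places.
\hat\phi_{1} = -0.1250

The Yule-Walker equations for an AR(p) process read, in matrix form,
  Gamma_p phi = r_p,   with   (Gamma_p)_{ij} = gamma(|i - j|),
                       (r_p)_i = gamma(i),   i,j = 1..p.
Substitute the sample gammas (Toeplitz matrix and right-hand side of size 1):
  Gamma_p = [[3.0476]]
  r_p     = [-0.381]
With p = 1 this is the single equation gamma(0) phi_1 = gamma(1):
  phi_hat_1 = gamma(1) / gamma(0) = -0.381 / 3.0476 = -0.1250.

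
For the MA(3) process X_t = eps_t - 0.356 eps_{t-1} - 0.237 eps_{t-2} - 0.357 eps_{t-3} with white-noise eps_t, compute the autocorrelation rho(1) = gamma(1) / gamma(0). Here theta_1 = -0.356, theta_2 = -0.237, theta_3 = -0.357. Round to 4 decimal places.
\rho(1) = -0.1427

For an MA(q) process with theta_0 = 1, the autocovariance is
  gamma(k) = sigma^2 * sum_{i=0..q-k} theta_i * theta_{i+k},
and rho(k) = gamma(k) / gamma(0). Sigma^2 cancels.
  numerator   = (1)*(-0.356) + (-0.356)*(-0.237) + (-0.237)*(-0.357) = -0.187019.
  denominator = (1)^2 + (-0.356)^2 + (-0.237)^2 + (-0.357)^2 = 1.310354.
  rho(1) = -0.187019 / 1.310354 = -0.1427.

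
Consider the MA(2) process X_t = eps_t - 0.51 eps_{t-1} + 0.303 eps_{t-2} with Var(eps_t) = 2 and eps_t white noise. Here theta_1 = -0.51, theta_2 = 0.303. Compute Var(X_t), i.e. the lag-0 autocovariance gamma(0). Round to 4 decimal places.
\gamma(0) = 2.7038

For an MA(q) process X_t = eps_t + sum_i theta_i eps_{t-i} with
Var(eps_t) = sigma^2, the variance is
  gamma(0) = sigma^2 * (1 + sum_i theta_i^2).
  sum_i theta_i^2 = (-0.51)^2 + (0.303)^2 = 0.2601 + 0.091809 = 0.351909.
  gamma(0) = 2 * (1 + 0.351909) = 2 * 1.351909 = 2.703818, which rounds to 2.7038.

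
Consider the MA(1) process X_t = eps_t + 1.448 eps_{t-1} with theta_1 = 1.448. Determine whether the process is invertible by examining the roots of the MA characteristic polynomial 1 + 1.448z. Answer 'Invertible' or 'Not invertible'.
\text{Not invertible}

The MA(q) characteristic polynomial is P(z) = 1 + 1.448z.
Invertibility requires all roots to lie outside the unit circle, i.e. |z| > 1 for every root.
This is linear in z: 1 + (1.448) z = 0  =>  z = -1/(1.448) = -0.690608,  |z| = 0.690608.
Moduli of all roots: 0.6906.
All moduli strictly greater than 1? No.
Verdict: Not invertible.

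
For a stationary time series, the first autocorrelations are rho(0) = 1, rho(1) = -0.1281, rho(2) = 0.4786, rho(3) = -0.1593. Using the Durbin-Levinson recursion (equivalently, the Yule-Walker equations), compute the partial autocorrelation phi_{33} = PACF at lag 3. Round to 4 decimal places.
\phi_{33} = -0.0869

The PACF at lag k is phi_{kk}, the last component of the solution
to the Yule-Walker system G_k phi = r_k where
  (G_k)_{ij} = rho(|i - j|), (r_k)_i = rho(i), i,j = 1..k.
Equivalently, Durbin-Levinson gives phi_{kk} iteratively:
  phi_{11} = rho(1)
  phi_{kk} = [rho(k) - sum_{j=1..k-1} phi_{k-1,j} rho(k-j)]
            / [1 - sum_{j=1..k-1} phi_{k-1,j} rho(j)],
  phi_{k,j} = phi_{k-1,j} - phi_{kk} phi_{k-1,k-j},  j = 1..k-1.
Step k = 1:
  phi_11 = rho(1) = -0.1281.
Step k = 2:
  phi_22 = [rho(2) - phi_11 rho(1)] / [1 - phi_11 rho(1)] = [0.4786 - (-0.1281)(-0.1281)] / [1 - (-0.1281)(-0.1281)]
         = 0.46219039 / 0.98359039 = 0.469901.
  Update: phi_21 = phi_11 - phi_22 phi_11 = -0.1281 - (0.469901)(-0.1281) = -0.067906.
Step k = 3:
  phi_33 = [rho(3) - phi_21 rho(2) - phi_22 rho(1)] / [1 - phi_21 rho(1) - phi_22 rho(2)]
    numerator   = -0.1593 - (-0.067906)(0.4786) - (0.469901)(-0.1281) = -0.066606
    denominator = 1 - (-0.067906)(-0.1281) - (0.469901)(0.4786) = 0.76640653
  phi_33 = -0.066606 / 0.76640653 = -0.0869.
Therefore phi_{33} = -0.0869.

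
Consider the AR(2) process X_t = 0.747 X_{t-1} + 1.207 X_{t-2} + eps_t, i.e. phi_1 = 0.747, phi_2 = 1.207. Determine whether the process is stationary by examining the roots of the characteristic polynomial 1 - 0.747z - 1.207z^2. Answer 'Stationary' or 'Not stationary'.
\text{Not stationary}

The AR(p) characteristic polynomial is P(z) = 1 - 0.747z - 1.207z^2.
Stationarity requires all roots to lie outside the unit circle, i.e. |z| > 1 for every root.
Set 1 + (-0.747) z + (-1.207) z^2 = 0, i.e. a z^2 + b z + c = 0 with a = -1.207, b = -0.747, c = 1.
Discriminant D = b^2 - 4ac = (-0.747)^2 - 4*(-1.207)*1 = 0.558009 - (-4.828) = 5.386009.
D >= 0, so the roots are real: z = (-b +/- sqrt(D)) / (2a) = (0.747 +/- 2.320778) / (-2.414).
  z_1 = (0.747 + 2.320778) / (-2.414) = -1.2708,   |z_1| = 1.2708.
  z_2 = (0.747 - 2.320778) / (-2.414) = 0.6519,   |z_2| = 0.6519.
Moduli of all roots: 1.2708, 0.6519.
All moduli strictly greater than 1? No.
Verdict: Not stationary.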